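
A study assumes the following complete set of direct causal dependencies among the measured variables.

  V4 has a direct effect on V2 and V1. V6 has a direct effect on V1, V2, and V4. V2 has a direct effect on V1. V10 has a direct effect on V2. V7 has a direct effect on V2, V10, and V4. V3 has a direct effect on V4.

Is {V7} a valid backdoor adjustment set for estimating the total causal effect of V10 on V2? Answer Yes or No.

Backdoor paths from V10 to V2 (paths whose first edge points into V10):
  P1: V10 <- V7 -> V4 <- V6 -> V2
  P2: V10 <- V7 -> V4 <- V6 -> V1 <- V2
  P3: V10 <- V7 -> V4 -> V2
  P4: V10 <- V7 -> V4 -> V1 <- V6 -> V2
  P5: V10 <- V7 -> V4 -> V1 <- V2
  P6: V10 <- V7 -> V2
Condition 1 (no descendant of V10 in the set): holds — descendants of V10 are {V1, V2}; none are in {V7}.
Condition 2 (every backdoor path blocked by {V7}):
  P1: blocked at fork node V7 ∈ conditioning set.
  P2: blocked at fork node V7 ∈ conditioning set.
  P3: blocked at fork node V7 ∈ conditioning set.
  P4: blocked at fork node V7 ∈ conditioning set.
  P5: blocked at fork node V7 ∈ conditioning set.
  P6: blocked at fork node V7 ∈ conditioning set.
{V7} satisfies the backdoor criterion.

Yes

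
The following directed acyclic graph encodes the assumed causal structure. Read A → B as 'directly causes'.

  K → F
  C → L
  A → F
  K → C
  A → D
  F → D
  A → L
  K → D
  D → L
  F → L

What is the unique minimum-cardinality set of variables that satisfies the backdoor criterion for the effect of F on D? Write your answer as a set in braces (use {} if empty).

Variables eligible for adjustment (non-descendants of F, excluding F and D): {A, C, K}.
Backdoor paths from F to D:
  P1: F <- A -> D
  P2: F <- A -> L <- D
  P3: F <- A -> L <- C <- K -> D
  P4: F <- K -> D
  P5: F <- K -> C -> L <- A -> D
  P6: F <- K -> C -> L <- D
The empty set is not sufficient: P1 (F <- A -> D) has no collider blocking it and no conditioned non-collider, so it is open.
Try {A, K}:
  P1: blocked at fork node A ∈ conditioning set.
  P2: blocked at fork node A ∈ conditioning set.
  P3: blocked at fork node A ∈ conditioning set.
  P4: blocked at fork node K ∈ conditioning set.
  P5: blocked at fork node K ∈ conditioning set.
  P6: blocked at fork node K ∈ conditioning set.
{A, K} contains no descendant of F and blocks every backdoor path.
Every element of {A, K} is needed (dropping A leaves P1 open; dropping K leaves P4 open), so no proper subset is valid.
Among all size-2 subsets of the eligible variables, only {A, K} blocks every backdoor path, so it is the unique smallest valid adjustment set.

{A, K}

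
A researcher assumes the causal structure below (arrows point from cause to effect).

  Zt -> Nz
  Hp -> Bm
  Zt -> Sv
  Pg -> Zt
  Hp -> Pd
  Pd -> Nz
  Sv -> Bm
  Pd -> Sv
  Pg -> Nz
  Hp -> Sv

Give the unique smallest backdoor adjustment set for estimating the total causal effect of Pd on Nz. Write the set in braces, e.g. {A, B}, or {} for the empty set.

{}

Variables eligible for adjustment (non-descendants of Pd, excluding Pd and Nz): {Hp, Pg, Zt}.
Backdoor paths from Pd to Nz:
  P1: Pd <- Hp -> Sv <- Zt <- Pg -> Nz
  P2: Pd <- Hp -> Sv <- Zt -> Nz
  P3: Pd <- Hp -> Bm <- Sv <- Zt <- Pg -> Nz
  P4: Pd <- Hp -> Bm <- Sv <- Zt -> Nz
Each backdoor path contains an unconditioned collider, so every path is already blocked with the empty conditioning set:
  P1: blocked at collider Sv (neither it nor any descendant is in the conditioning set).
  P2: blocked at collider Sv (neither it nor any descendant is in the conditioning set).
  P3: blocked at collider Bm (neither it nor any descendant is in the conditioning set).
  P4: blocked at collider Bm (neither it nor any descendant is in the conditioning set).
The empty set is therefore the unique smallest valid set.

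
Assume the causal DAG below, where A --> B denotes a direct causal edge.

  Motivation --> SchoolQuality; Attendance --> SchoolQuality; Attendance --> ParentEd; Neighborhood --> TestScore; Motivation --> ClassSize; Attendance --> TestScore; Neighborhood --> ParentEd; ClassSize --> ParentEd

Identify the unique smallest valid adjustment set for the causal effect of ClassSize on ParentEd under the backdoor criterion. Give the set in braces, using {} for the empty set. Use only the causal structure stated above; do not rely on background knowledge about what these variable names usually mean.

Variables eligible for adjustment (non-descendants of ClassSize, excluding ClassSize and ParentEd): {Attendance, Motivation, Neighborhood, SchoolQuality, TestScore}.
Backdoor paths from ClassSize to ParentEd:
  P1: ClassSize <- Motivation -> SchoolQuality <- Attendance -> TestScore <- Neighborhood -> ParentEd
  P2: ClassSize <- Motivation -> SchoolQuality <- Attendance -> ParentEd
Each backdoor path contains an unconditioned collider, so every path is already blocked with the empty conditioning set:
  P1: blocked at collider SchoolQuality (neither it nor any descendant is in the conditioning set).
  P2: blocked at collider SchoolQuality (neither it nor any descendant is in the conditioning set).
The empty set is therefore the unique smallest valid set.

{}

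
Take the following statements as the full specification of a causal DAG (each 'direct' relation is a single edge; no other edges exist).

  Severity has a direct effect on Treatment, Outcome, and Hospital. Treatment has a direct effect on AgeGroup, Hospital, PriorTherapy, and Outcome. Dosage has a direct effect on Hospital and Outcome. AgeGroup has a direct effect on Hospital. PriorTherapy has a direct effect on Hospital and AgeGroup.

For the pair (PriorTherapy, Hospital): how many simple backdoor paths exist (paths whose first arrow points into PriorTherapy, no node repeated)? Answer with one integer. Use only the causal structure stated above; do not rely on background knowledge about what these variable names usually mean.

A backdoor path from PriorTherapy to Hospital is any simple undirected path whose first edge points into PriorTherapy (i.e. leaves PriorTherapy via a parent).
Parents of PriorTherapy: {Treatment}.
Enumerating:
  P1: PriorTherapy <- Treatment <- Severity -> Outcome <- Dosage -> Hospital
  P2: PriorTherapy <- Treatment <- Severity -> Hospital
  P3: PriorTherapy <- Treatment -> Outcome <- Severity -> Hospital
  P4: PriorTherapy <- Treatment -> Outcome <- Dosage -> Hospital
  P5: PriorTherapy <- Treatment -> AgeGroup -> Hospital
  P6: PriorTherapy <- Treatment -> Hospital
That exhausts the simple backdoor paths. Count: 6.

6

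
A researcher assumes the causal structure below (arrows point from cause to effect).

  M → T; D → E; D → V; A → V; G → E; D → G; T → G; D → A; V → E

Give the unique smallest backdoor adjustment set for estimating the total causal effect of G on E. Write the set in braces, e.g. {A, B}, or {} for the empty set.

{D}

Variables eligible for adjustment (non-descendants of G, excluding G and E): {A, D, M, T, V}.
Backdoor paths from G to E:
  P1: G <- D -> A -> V -> E
  P2: G <- D -> V -> E
  P3: G <- D -> E
The empty set is not sufficient: P1 (G <- D -> A -> V -> E) has no collider blocking it and no conditioned non-collider, so it is open.
Try {D}:
  P1: blocked at fork node D ∈ conditioning set.
  P2: blocked at fork node D ∈ conditioning set.
  P3: blocked at fork node D ∈ conditioning set.
{D} contains no descendant of G and blocks every backdoor path.
No other singleton works — e.g. {M} leaves P1 open — so {D} is the unique smallest valid adjustment set.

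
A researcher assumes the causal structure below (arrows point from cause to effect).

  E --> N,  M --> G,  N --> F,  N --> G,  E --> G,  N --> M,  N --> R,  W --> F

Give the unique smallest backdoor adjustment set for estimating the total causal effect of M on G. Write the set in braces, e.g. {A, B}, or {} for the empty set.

{N}

Variables eligible for adjustment (non-descendants of M, excluding M and G): {E, F, N, R, W}.
Backdoor paths from M to G:
  P1: M <- N <- E -> G
  P2: M <- N -> G
The empty set is not sufficient: P1 (M <- N <- E -> G) has no collider blocking it and no conditioned non-collider, so it is open.
Try {N}:
  P1: blocked at chain node N ∈ conditioning set.
  P2: blocked at fork node N ∈ conditioning set.
{N} contains no descendant of M and blocks every backdoor path.
No other singleton works — e.g. {E} leaves P2 open — so {N} is the unique smallest valid adjustment set.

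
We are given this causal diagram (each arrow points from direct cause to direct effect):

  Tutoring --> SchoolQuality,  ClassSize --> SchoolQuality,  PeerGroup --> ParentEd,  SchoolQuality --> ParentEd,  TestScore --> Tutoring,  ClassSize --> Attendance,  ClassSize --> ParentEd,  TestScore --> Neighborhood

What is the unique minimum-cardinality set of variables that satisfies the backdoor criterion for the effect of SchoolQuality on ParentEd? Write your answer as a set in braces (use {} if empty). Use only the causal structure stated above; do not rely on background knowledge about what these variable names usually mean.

Variables eligible for adjustment (non-descendants of SchoolQuality, excluding SchoolQuality and ParentEd): {Attendance, ClassSize, Neighborhood, PeerGroup, TestScore, Tutoring}.
Backdoor paths from SchoolQuality to ParentEd:
  P1: SchoolQuality <- ClassSize -> ParentEd
The empty set is not sufficient: P1 (SchoolQuality <- ClassSize -> ParentEd) has no collider blocking it and no conditioned non-collider, so it is open.
Try {ClassSize}:
  P1: blocked at fork node ClassSize ∈ conditioning set.
{ClassSize} contains no descendant of SchoolQuality and blocks every backdoor path.
No other singleton works — e.g. {TestScore} leaves P1 open — so {ClassSize} is the unique smallest valid adjustment set.

{ClassSize}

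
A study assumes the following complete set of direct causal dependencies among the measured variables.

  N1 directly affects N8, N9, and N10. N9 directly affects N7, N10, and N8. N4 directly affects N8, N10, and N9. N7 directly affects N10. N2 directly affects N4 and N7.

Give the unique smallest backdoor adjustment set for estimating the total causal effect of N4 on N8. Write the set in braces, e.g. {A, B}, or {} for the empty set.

{}

Variables eligible for adjustment (non-descendants of N4, excluding N4 and N8): {N1, N2}.
Backdoor paths from N4 to N8:
  P1: N4 <- N2 -> N7 <- N9 <- N1 -> N8
  P2: N4 <- N2 -> N7 <- N9 -> N10 <- N1 -> N8
  P3: N4 <- N2 -> N7 <- N9 -> N8
  P4: N4 <- N2 -> N7 -> N10 <- N1 -> N9 -> N8
  P5: N4 <- N2 -> N7 -> N10 <- N1 -> N8
  P6: N4 <- N2 -> N7 -> N10 <- N9 <- N1 -> N8
  P7: N4 <- N2 -> N7 -> N10 <- N9 -> N8
Each backdoor path contains an unconditioned collider, so every path is already blocked with the empty conditioning set:
  P1: blocked at collider N7 (neither it nor any descendant is in the conditioning set).
  P2: blocked at collider N7 (neither it nor any descendant is in the conditioning set).
  P3: blocked at collider N7 (neither it nor any descendant is in the conditioning set).
  P4: blocked at collider N10 (neither it nor any descendant is in the conditioning set).
  P5: blocked at collider N10 (neither it nor any descendant is in the conditioning set).
  P6: blocked at collider N10 (neither it nor any descendant is in the conditioning set).
  P7: blocked at collider N10 (neither it nor any descendant is in the conditioning set).
The empty set is therefore the unique smallest valid set.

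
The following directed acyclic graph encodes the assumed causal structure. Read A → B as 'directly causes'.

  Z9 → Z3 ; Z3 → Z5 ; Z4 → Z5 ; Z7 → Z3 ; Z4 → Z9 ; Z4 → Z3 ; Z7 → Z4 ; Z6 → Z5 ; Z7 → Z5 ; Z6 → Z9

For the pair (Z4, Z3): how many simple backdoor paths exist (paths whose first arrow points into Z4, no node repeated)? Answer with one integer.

3

A backdoor path from Z4 to Z3 is any simple undirected path whose first edge points into Z4 (i.e. leaves Z4 via a parent).
Parents of Z4: {Z7}.
Enumerating:
  P1: Z4 <- Z7 -> Z3
  P2: Z4 <- Z7 -> Z5 <- Z6 -> Z9 -> Z3
  P3: Z4 <- Z7 -> Z5 <- Z3
That exhausts the simple backdoor paths. Count: 3.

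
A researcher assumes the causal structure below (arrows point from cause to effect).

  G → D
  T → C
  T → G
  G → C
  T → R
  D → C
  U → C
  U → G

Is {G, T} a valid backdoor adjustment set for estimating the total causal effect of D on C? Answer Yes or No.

Backdoor paths from D to C (paths whose first edge points into D):
  P1: D <- G <- T -> C
  P2: D <- G <- U -> C
  P3: D <- G -> C
Condition 1 (no descendant of D in the set): holds — descendants of D are {C}; none are in {G, T}.
Condition 2 (every backdoor path blocked by {G, T}):
  P1: blocked at chain node G ∈ conditioning set.
  P2: blocked at chain node G ∈ conditioning set.
  P3: blocked at fork node G ∈ conditioning set.
{G, T} satisfies the backdoor criterion.

Yes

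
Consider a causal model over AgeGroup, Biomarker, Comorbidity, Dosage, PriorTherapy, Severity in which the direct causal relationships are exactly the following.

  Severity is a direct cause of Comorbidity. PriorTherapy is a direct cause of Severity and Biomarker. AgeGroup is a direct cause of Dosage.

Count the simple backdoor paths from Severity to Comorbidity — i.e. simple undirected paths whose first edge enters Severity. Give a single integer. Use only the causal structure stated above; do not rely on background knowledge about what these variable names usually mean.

A backdoor path from Severity to Comorbidity is any simple undirected path whose first edge points into Severity (i.e. leaves Severity via a parent).
Parents of Severity: {PriorTherapy}.
No simple path from any parent of Severity reaches Comorbidity without revisiting Severity, so there are no backdoor paths.

0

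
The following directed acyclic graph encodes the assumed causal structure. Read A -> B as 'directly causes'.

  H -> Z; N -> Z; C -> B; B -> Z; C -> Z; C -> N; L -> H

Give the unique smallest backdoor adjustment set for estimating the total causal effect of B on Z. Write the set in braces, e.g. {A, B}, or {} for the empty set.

{C}

Variables eligible for adjustment (non-descendants of B, excluding B and Z): {C, H, L, N}.
Backdoor paths from B to Z:
  P1: B <- C -> N -> Z
  P2: B <- C -> Z
The empty set is not sufficient: P1 (B <- C -> N -> Z) has no collider blocking it and no conditioned non-collider, so it is open.
Try {C}:
  P1: blocked at fork node C ∈ conditioning set.
  P2: blocked at fork node C ∈ conditioning set.
{C} contains no descendant of B and blocks every backdoor path.
No other singleton works — e.g. {L} leaves P1 open — so {C} is the unique smallest valid adjustment set.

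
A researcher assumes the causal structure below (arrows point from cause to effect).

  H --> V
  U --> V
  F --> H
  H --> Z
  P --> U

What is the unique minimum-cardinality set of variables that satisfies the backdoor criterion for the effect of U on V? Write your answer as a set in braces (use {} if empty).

{}

Variables eligible for adjustment (non-descendants of U, excluding U and V): {F, H, P, Z}.
Backdoor paths from U to V:
  (none)
With no backdoor paths the empty set already satisfies the criterion, and it is trivially minimal.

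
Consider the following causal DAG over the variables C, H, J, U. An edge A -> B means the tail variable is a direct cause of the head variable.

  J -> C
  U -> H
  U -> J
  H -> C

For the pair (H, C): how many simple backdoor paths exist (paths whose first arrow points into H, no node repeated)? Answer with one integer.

1

A backdoor path from H to C is any simple undirected path whose first edge points into H (i.e. leaves H via a parent).
Parents of H: {U}.
Enumerating:
  P1: H <- U -> J -> C
That exhausts the simple backdoor paths. Count: 1.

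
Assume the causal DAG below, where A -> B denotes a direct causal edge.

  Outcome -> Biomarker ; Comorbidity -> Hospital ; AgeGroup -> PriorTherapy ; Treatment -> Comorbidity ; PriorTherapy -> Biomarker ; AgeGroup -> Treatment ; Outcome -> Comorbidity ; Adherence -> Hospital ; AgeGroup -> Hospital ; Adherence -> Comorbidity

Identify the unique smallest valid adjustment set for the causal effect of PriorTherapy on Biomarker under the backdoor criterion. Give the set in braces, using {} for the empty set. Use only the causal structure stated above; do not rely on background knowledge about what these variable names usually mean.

{}

Variables eligible for adjustment (non-descendants of PriorTherapy, excluding PriorTherapy and Biomarker): {Adherence, AgeGroup, Comorbidity, Hospital, Outcome, Treatment}.
Backdoor paths from PriorTherapy to Biomarker:
  P1: PriorTherapy <- AgeGroup -> Treatment -> Comorbidity <- Outcome -> Biomarker
  P2: PriorTherapy <- AgeGroup -> Hospital <- Adherence -> Comorbidity <- Outcome -> Biomarker
  P3: PriorTherapy <- AgeGroup -> Hospital <- Comorbidity <- Outcome -> Biomarker
Each backdoor path contains an unconditioned collider, so every path is already blocked with the empty conditioning set:
  P1: blocked at collider Comorbidity (neither it nor any descendant is in the conditioning set).
  P2: blocked at collider Hospital (neither it nor any descendant is in the conditioning set).
  P3: blocked at collider Hospital (neither it nor any descendant is in the conditioning set).
The empty set is therefore the unique smallest valid set.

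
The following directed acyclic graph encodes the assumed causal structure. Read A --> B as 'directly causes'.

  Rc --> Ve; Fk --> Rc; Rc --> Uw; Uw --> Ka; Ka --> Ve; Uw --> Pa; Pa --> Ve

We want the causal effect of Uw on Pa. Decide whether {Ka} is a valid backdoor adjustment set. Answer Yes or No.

Backdoor paths from Uw to Pa (paths whose first edge points into Uw):
  P1: Uw <- Rc -> Ve <- Pa
Condition 1 (no descendant of Uw in the set): FAILS — Ka is a descendant of Uw.
Condition 2 (every backdoor path blocked by {Ka}):
  P1: blocked at collider Ve (neither it nor any descendant is in the conditioning set).
{Ka} does not satisfy the backdoor criterion.

No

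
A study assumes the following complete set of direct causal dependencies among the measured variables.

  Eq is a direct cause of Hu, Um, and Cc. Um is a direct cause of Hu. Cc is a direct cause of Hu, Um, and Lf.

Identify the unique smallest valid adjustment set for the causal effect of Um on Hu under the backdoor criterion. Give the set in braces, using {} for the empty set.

{Cc, Eq}

Variables eligible for adjustment (non-descendants of Um, excluding Um and Hu): {Cc, Eq, Lf}.
Backdoor paths from Um to Hu:
  P1: Um <- Eq -> Cc -> Hu
  P2: Um <- Eq -> Hu
  P3: Um <- Cc <- Eq -> Hu
  P4: Um <- Cc -> Hu
The empty set is not sufficient: P1 (Um <- Eq -> Cc -> Hu) has no collider blocking it and no conditioned non-collider, so it is open.
Try {Cc, Eq}:
  P1: blocked at fork node Eq ∈ conditioning set.
  P2: blocked at fork node Eq ∈ conditioning set.
  P3: blocked at chain node Cc ∈ conditioning set.
  P4: blocked at fork node Cc ∈ conditioning set.
{Cc, Eq} contains no descendant of Um and blocks every backdoor path.
Every element of {Cc, Eq} is needed (dropping Cc leaves P4 open; dropping Eq leaves P2 open), so no proper subset is valid.
Among all size-2 subsets of the eligible variables, only {Cc, Eq} blocks every backdoor path, so it is the unique smallest valid adjustment set.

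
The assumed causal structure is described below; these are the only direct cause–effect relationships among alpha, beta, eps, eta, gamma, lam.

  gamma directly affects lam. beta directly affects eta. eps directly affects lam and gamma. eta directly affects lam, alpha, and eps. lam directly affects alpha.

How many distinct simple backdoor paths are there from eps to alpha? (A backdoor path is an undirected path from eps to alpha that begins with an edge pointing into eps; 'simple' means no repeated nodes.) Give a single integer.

2

A backdoor path from eps to alpha is any simple undirected path whose first edge points into eps (i.e. leaves eps via a parent).
Parents of eps: {eta}.
Enumerating:
  P1: eps <- eta -> lam -> alpha
  P2: eps <- eta -> alpha
That exhausts the simple backdoor paths. Count: 2.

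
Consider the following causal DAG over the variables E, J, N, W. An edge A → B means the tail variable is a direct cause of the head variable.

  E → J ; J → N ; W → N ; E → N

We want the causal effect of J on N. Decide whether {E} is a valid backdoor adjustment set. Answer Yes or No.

Yes

Backdoor paths from J to N (paths whose first edge points into J):
  P1: J <- E -> N
Condition 1 (no descendant of J in the set): holds — descendants of J are {N}; none are in {E}.
Condition 2 (every backdoor path blocked by {E}):
  P1: blocked at fork node E ∈ conditioning set.
{E} satisfies the backdoor criterion.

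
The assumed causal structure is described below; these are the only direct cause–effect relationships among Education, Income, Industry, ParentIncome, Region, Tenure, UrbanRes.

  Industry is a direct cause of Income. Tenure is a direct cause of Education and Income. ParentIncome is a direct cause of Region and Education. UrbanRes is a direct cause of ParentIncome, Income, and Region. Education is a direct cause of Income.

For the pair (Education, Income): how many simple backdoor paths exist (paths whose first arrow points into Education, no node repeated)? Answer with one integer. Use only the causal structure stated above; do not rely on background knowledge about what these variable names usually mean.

3

A backdoor path from Education to Income is any simple undirected path whose first edge points into Education (i.e. leaves Education via a parent).
Parents of Education: {ParentIncome, Tenure}.
Enumerating:
  P1: Education <- Tenure -> Income
  P2: Education <- ParentIncome <- UrbanRes -> Income
  P3: Education <- ParentIncome -> Region <- UrbanRes -> Income
That exhausts the simple backdoor paths. Count: 3.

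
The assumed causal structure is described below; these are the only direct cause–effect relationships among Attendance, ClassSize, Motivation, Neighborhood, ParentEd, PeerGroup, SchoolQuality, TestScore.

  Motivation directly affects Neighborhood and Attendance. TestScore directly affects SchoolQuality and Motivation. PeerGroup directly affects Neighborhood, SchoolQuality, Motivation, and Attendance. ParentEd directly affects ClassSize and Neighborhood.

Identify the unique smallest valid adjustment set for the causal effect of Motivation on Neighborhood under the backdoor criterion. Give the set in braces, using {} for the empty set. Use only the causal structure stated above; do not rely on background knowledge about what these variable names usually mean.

{PeerGroup}

Variables eligible for adjustment (non-descendants of Motivation, excluding Motivation and Neighborhood): {ClassSize, ParentEd, PeerGroup, SchoolQuality, TestScore}.
Backdoor paths from Motivation to Neighborhood:
  P1: Motivation <- PeerGroup -> Neighborhood
  P2: Motivation <- TestScore -> SchoolQuality <- PeerGroup -> Neighborhood
The empty set is not sufficient: P1 (Motivation <- PeerGroup -> Neighborhood) has no collider blocking it and no conditioned non-collider, so it is open.
Try {PeerGroup}:
  P1: blocked at fork node PeerGroup ∈ conditioning set.
  P2: blocked at collider SchoolQuality (neither it nor any descendant is in the conditioning set).
{PeerGroup} contains no descendant of Motivation and blocks every backdoor path.
No other singleton works — e.g. {ParentEd} leaves P1 open — so {PeerGroup} is the unique smallest valid adjustment set.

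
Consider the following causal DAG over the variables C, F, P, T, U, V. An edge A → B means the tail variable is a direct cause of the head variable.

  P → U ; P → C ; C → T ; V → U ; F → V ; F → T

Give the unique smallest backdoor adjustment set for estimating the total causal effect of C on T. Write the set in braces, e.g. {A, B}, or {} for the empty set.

Variables eligible for adjustment (non-descendants of C, excluding C and T): {F, P, U, V}.
Backdoor paths from C to T:
  P1: C <- P -> U <- V <- F -> T
Each backdoor path contains an unconditioned collider, so every path is already blocked with the empty conditioning set:
  P1: blocked at collider U (neither it nor any descendant is in the conditioning set).
The empty set is therefore the unique smallest valid set.

{}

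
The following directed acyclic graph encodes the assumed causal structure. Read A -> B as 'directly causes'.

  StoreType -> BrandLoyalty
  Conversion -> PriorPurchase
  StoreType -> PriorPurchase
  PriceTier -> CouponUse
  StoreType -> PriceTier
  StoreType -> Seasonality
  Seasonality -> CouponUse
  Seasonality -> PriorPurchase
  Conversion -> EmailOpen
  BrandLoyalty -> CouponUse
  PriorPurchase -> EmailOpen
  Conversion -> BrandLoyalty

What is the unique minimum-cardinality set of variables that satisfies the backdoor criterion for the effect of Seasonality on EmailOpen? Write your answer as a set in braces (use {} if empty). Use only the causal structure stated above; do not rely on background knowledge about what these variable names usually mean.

Variables eligible for adjustment (non-descendants of Seasonality, excluding Seasonality and EmailOpen): {BrandLoyalty, Conversion, PriceTier, StoreType}.
Backdoor paths from Seasonality to EmailOpen:
  P1: Seasonality <- StoreType -> PriorPurchase <- Conversion -> EmailOpen
  P2: Seasonality <- StoreType -> PriorPurchase -> EmailOpen
  P3: Seasonality <- StoreType -> BrandLoyalty <- Conversion -> PriorPurchase -> EmailOpen
  P4: Seasonality <- StoreType -> BrandLoyalty <- Conversion -> EmailOpen
  P5: Seasonality <- StoreType -> PriceTier -> CouponUse <- BrandLoyalty <- Conversion -> PriorPurchase -> EmailOpen
  P6: Seasonality <- StoreType -> PriceTier -> CouponUse <- BrandLoyalty <- Conversion -> EmailOpen
The empty set is not sufficient: P2 (Seasonality <- StoreType -> PriorPurchase -> EmailOpen) has no collider blocking it and no conditioned non-collider, so it is open.
Try {StoreType}:
  P1: blocked at fork node StoreType ∈ conditioning set.
  P2: blocked at fork node StoreType ∈ conditioning set.
  P3: blocked at fork node StoreType ∈ conditioning set.
  P4: blocked at fork node StoreType ∈ conditioning set.
  P5: blocked at fork node StoreType ∈ conditioning set.
  P6: blocked at fork node StoreType ∈ conditioning set.
{StoreType} contains no descendant of Seasonality and blocks every backdoor path.
No other singleton works — e.g. {Conversion} leaves P2 open — so {StoreType} is the unique smallest valid adjustment set.

{StoreType}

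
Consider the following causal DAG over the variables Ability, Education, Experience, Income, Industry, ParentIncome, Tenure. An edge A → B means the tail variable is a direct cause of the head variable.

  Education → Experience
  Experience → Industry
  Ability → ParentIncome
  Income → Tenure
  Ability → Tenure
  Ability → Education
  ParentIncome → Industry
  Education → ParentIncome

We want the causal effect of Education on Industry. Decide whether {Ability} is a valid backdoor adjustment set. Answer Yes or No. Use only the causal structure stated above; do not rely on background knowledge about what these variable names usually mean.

Backdoor paths from Education to Industry (paths whose first edge points into Education):
  P1: Education <- Ability -> ParentIncome -> Industry
Condition 1 (no descendant of Education in the set): holds — descendants of Education are {Experience, Industry, ParentIncome}; none are in {Ability}.
Condition 2 (every backdoor path blocked by {Ability}):
  P1: blocked at fork node Ability ∈ conditioning set.
{Ability} satisfies the backdoor criterion.

Yes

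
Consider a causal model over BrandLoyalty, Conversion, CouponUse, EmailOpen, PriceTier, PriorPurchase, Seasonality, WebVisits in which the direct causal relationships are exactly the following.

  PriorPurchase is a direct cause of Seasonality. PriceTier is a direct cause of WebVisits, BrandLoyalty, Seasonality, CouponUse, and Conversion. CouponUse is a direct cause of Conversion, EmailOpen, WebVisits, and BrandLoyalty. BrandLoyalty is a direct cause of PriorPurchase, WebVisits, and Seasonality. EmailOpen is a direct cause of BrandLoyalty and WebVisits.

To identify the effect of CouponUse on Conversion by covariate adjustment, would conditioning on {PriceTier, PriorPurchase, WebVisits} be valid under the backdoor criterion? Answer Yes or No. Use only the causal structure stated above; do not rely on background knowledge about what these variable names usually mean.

No

Backdoor paths from CouponUse to Conversion (paths whose first edge points into CouponUse):
  P1: CouponUse <- PriceTier -> Conversion
Condition 1 (no descendant of CouponUse in the set): FAILS — PriorPurchase and WebVisits are descendants of CouponUse.
Condition 2 (every backdoor path blocked by {PriceTier, PriorPurchase, WebVisits}):
  P1: blocked at fork node PriceTier ∈ conditioning set.
{PriceTier, PriorPurchase, WebVisits} does not satisfy the backdoor criterion.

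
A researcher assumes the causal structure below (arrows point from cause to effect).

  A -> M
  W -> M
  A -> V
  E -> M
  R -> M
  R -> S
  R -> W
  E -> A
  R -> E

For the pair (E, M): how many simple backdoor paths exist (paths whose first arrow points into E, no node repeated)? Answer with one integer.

2

A backdoor path from E to M is any simple undirected path whose first edge points into E (i.e. leaves E via a parent).
Parents of E: {R}.
Enumerating:
  P1: E <- R -> W -> M
  P2: E <- R -> M
That exhausts the simple backdoor paths. Count: 2.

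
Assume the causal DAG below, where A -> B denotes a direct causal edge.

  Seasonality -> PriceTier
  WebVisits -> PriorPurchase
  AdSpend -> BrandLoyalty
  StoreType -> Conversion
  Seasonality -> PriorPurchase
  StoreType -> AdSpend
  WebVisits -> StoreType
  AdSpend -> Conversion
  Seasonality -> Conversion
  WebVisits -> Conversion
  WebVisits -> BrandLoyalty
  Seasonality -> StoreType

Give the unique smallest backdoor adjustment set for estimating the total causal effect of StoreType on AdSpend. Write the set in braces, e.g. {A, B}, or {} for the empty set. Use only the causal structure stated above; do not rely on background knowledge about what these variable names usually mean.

{}

Variables eligible for adjustment (non-descendants of StoreType, excluding StoreType and AdSpend): {PriceTier, PriorPurchase, Seasonality, WebVisits}.
Backdoor paths from StoreType to AdSpend:
  P1: StoreType <- WebVisits -> PriorPurchase <- Seasonality -> Conversion <- AdSpend
  P2: StoreType <- WebVisits -> BrandLoyalty <- AdSpend
  P3: StoreType <- WebVisits -> Conversion <- AdSpend
  P4: StoreType <- Seasonality -> PriorPurchase <- WebVisits -> BrandLoyalty <- AdSpend
  P5: StoreType <- Seasonality -> PriorPurchase <- WebVisits -> Conversion <- AdSpend
  P6: StoreType <- Seasonality -> Conversion <- WebVisits -> BrandLoyalty <- AdSpend
  P7: StoreType <- Seasonality -> Conversion <- AdSpend
Each backdoor path contains an unconditioned collider, so every path is already blocked with the empty conditioning set:
  P1: blocked at collider PriorPurchase (neither it nor any descendant is in the conditioning set).
  P2: blocked at collider BrandLoyalty (neither it nor any descendant is in the conditioning set).
  P3: blocked at collider Conversion (neither it nor any descendant is in the conditioning set).
  P4: blocked at collider PriorPurchase (neither it nor any descendant is in the conditioning set).
  P5: blocked at collider PriorPurchase (neither it nor any descendant is in the conditioning set).
  P6: blocked at collider Conversion (neither it nor any descendant is in the conditioning set).
  P7: blocked at collider Conversion (neither it nor any descendant is in the conditioning set).
The empty set is therefore the unique smallest valid set.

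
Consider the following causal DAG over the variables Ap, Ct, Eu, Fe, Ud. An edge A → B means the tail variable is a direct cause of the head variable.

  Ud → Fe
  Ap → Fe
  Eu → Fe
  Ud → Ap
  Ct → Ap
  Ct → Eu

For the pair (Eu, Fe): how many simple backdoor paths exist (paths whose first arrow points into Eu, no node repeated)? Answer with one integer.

A backdoor path from Eu to Fe is any simple undirected path whose first edge points into Eu (i.e. leaves Eu via a parent).
Parents of Eu: {Ct}.
Enumerating:
  P1: Eu <- Ct -> Ap <- Ud -> Fe
  P2: Eu <- Ct -> Ap -> Fe
That exhausts the simple backdoor paths. Count: 2.

2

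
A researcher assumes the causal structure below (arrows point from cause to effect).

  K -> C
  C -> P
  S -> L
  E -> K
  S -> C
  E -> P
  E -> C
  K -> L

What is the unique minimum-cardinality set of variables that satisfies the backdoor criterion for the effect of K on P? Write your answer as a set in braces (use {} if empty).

{E}

Variables eligible for adjustment (non-descendants of K, excluding K and P): {E, S}.
Backdoor paths from K to P:
  P1: K <- E -> C -> P
  P2: K <- E -> P
The empty set is not sufficient: P1 (K <- E -> C -> P) has no collider blocking it and no conditioned non-collider, so it is open.
Try {E}:
  P1: blocked at fork node E ∈ conditioning set.
  P2: blocked at fork node E ∈ conditioning set.
{E} contains no descendant of K and blocks every backdoor path.
No other singleton works — e.g. {S} leaves P1 open — so {E} is the unique smallest valid adjustment set.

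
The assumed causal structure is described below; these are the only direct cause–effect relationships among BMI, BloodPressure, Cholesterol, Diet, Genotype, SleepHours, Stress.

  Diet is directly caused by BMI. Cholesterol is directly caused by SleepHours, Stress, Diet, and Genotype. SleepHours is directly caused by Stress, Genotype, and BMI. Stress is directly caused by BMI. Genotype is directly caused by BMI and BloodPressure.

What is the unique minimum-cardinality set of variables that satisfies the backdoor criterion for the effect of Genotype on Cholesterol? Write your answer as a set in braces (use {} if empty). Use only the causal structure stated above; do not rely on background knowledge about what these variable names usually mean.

{BMI}

Variables eligible for adjustment (non-descendants of Genotype, excluding Genotype and Cholesterol): {BMI, BloodPressure, Diet, Stress}.
Backdoor paths from Genotype to Cholesterol:
  P1: Genotype <- BMI -> Stress -> SleepHours -> Cholesterol
  P2: Genotype <- BMI -> Stress -> Cholesterol
  P3: Genotype <- BMI -> Diet -> Cholesterol
  P4: Genotype <- BMI -> SleepHours <- Stress -> Cholesterol
  P5: Genotype <- BMI -> SleepHours -> Cholesterol
The empty set is not sufficient: P1 (Genotype <- BMI -> Stress -> SleepHours -> Cholesterol) has no collider blocking it and no conditioned non-collider, so it is open.
Try {BMI}:
  P1: blocked at fork node BMI ∈ conditioning set.
  P2: blocked at fork node BMI ∈ conditioning set.
  P3: blocked at fork node BMI ∈ conditioning set.
  P4: blocked at fork node BMI ∈ conditioning set.
  P5: blocked at fork node BMI ∈ conditioning set.
{BMI} contains no descendant of Genotype and blocks every backdoor path.
No other singleton works — e.g. {Stress} leaves P3 open — so {BMI} is the unique smallest valid adjustment set.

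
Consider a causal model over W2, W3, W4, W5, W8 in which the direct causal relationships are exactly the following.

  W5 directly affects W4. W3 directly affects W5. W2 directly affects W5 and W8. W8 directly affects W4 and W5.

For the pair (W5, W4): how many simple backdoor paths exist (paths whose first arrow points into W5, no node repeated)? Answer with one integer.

2

A backdoor path from W5 to W4 is any simple undirected path whose first edge points into W5 (i.e. leaves W5 via a parent).
Parents of W5: {W2, W3, W8}.
Enumerating:
  P1: W5 <- W2 -> W8 -> W4
  P2: W5 <- W8 -> W4
That exhausts the simple backdoor paths. Count: 2.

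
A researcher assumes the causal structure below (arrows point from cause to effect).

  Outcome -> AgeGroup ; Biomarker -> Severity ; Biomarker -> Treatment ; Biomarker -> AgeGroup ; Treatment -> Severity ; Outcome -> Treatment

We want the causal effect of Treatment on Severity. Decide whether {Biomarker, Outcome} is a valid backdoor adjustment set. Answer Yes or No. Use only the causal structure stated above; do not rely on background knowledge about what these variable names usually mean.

Yes

Backdoor paths from Treatment to Severity (paths whose first edge points into Treatment):
  P1: Treatment <- Outcome -> AgeGroup <- Biomarker -> Severity
  P2: Treatment <- Biomarker -> Severity
Condition 1 (no descendant of Treatment in the set): holds — descendants of Treatment are {Severity}; none are in {Biomarker, Outcome}.
Condition 2 (every backdoor path blocked by {Biomarker, Outcome}):
  P1: blocked at fork node Outcome ∈ conditioning set.
  P2: blocked at fork node Biomarker ∈ conditioning set.
{Biomarker, Outcome} satisfies the backdoor criterion.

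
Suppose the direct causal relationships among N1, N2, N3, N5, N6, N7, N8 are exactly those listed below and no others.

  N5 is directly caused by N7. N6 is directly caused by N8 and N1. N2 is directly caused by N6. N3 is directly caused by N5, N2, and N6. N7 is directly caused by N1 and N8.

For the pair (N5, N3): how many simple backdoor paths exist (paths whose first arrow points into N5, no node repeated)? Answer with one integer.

4

A backdoor path from N5 to N3 is any simple undirected path whose first edge points into N5 (i.e. leaves N5 via a parent).
Parents of N5: {N7}.
Enumerating:
  P1: N5 <- N7 <- N1 -> N6 -> N2 -> N3
  P2: N5 <- N7 <- N1 -> N6 -> N3
  P3: N5 <- N7 <- N8 -> N6 -> N2 -> N3
  P4: N5 <- N7 <- N8 -> N6 -> N3
That exhausts the simple backdoor paths. Count: 4.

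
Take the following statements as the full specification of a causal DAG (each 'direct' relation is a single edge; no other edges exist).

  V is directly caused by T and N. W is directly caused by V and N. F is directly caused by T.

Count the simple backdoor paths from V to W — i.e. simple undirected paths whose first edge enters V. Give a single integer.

A backdoor path from V to W is any simple undirected path whose first edge points into V (i.e. leaves V via a parent).
Parents of V: {N, T}.
Enumerating:
  P1: V <- N -> W
That exhausts the simple backdoor paths. Count: 1.

1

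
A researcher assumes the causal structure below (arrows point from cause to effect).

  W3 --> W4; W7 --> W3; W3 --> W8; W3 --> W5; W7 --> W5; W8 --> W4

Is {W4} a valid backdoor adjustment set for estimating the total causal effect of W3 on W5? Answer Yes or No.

No

Backdoor paths from W3 to W5 (paths whose first edge points into W3):
  P1: W3 <- W7 -> W5
Condition 1 (no descendant of W3 in the set): FAILS — W4 is a descendant of W3.
Condition 2 (every backdoor path blocked by {W4}):
  P1: open — no interior node is in the conditioning set.
{W4} does not satisfy the backdoor criterion.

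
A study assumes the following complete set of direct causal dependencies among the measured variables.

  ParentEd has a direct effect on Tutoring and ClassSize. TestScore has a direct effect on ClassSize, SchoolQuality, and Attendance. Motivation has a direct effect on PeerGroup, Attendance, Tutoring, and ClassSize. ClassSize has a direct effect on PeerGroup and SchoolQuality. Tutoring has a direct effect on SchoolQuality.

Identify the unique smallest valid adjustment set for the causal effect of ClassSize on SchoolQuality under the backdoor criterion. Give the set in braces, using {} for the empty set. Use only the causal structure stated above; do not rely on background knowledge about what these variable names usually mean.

{TestScore, Tutoring}

Variables eligible for adjustment (non-descendants of ClassSize, excluding ClassSize and SchoolQuality): {Attendance, Motivation, ParentEd, TestScore, Tutoring}.
Backdoor paths from ClassSize to SchoolQuality:
  P1: ClassSize <- Motivation -> Attendance <- TestScore -> SchoolQuality
  P2: ClassSize <- Motivation -> Tutoring -> SchoolQuality
  P3: ClassSize <- TestScore -> Attendance <- Motivation -> Tutoring -> SchoolQuality
  P4: ClassSize <- TestScore -> SchoolQuality
  P5: ClassSize <- ParentEd -> Tutoring <- Motivation -> Attendance <- TestScore -> SchoolQuality
  P6: ClassSize <- ParentEd -> Tutoring -> SchoolQuality
The empty set is not sufficient: P2 (ClassSize <- Motivation -> Tutoring -> SchoolQuality) has no collider blocking it and no conditioned non-collider, so it is open.
Try {TestScore, Tutoring}:
  P1: blocked at collider Attendance (neither it nor any descendant is in the conditioning set).
  P2: blocked at chain node Tutoring ∈ conditioning set.
  P3: blocked at fork node TestScore ∈ conditioning set.
  P4: blocked at fork node TestScore ∈ conditioning set.
  P5: blocked at collider Attendance (neither it nor any descendant is in the conditioning set).
  P6: blocked at chain node Tutoring ∈ conditioning set.
{TestScore, Tutoring} contains no descendant of ClassSize and blocks every backdoor path.
Every element of {TestScore, Tutoring} is needed (dropping TestScore leaves P4 open; dropping Tutoring leaves P2 open), so no proper subset is valid.
Among all size-2 subsets of the eligible variables, only {TestScore, Tutoring} blocks every backdoor path, so it is the unique smallest valid adjustment set.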